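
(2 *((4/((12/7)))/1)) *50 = 700/3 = 233.33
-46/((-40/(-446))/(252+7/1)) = -1328411/10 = -132841.10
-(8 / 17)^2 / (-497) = 64 / 143633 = 0.00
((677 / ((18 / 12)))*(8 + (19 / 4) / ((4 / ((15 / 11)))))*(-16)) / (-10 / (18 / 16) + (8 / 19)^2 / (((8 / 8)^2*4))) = 1241292363 / 158048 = 7853.89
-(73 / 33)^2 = -5329 / 1089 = -4.89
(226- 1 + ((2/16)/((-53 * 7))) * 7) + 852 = 456647/424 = 1077.00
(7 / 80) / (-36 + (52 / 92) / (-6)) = -0.00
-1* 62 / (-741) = 62 / 741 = 0.08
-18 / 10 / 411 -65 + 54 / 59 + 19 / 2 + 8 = -3765799 / 80830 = -46.59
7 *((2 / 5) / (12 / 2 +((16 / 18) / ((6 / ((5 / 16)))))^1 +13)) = 1512 / 10285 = 0.15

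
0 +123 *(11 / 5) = 1353 / 5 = 270.60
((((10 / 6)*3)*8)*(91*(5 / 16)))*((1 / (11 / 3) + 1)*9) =143325 / 11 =13029.55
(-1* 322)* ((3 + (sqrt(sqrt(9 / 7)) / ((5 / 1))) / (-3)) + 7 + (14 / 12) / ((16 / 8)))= -20447 / 6 + 46* sqrt(3)* 7^(3 / 4) / 15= -3384.97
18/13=1.38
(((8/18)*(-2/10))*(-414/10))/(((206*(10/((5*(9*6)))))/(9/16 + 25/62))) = 0.47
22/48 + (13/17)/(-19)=3241/7752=0.42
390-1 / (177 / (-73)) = 69103 / 177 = 390.41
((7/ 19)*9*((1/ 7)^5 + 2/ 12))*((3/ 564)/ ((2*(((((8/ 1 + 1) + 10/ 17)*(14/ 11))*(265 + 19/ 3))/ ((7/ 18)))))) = 285821/ 1655171185024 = 0.00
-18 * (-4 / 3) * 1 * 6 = 144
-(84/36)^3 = -343/27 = -12.70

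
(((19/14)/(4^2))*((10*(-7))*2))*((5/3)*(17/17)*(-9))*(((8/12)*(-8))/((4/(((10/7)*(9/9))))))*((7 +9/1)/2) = -19000/7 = -2714.29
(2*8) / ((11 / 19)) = 304 / 11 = 27.64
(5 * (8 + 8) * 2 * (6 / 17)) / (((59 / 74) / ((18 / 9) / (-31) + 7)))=15273600 / 31093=491.22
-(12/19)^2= -144/361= -0.40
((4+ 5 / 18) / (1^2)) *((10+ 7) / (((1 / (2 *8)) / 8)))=83776 / 9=9308.44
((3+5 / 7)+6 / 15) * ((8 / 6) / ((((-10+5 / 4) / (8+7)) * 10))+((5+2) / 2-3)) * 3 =4104 / 1225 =3.35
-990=-990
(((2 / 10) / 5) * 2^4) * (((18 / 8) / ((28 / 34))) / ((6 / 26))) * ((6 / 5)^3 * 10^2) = 1145664 / 875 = 1309.33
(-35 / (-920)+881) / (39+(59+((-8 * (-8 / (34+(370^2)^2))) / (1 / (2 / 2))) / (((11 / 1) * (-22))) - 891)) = -183812379225417327 / 165444861098503928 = -1.11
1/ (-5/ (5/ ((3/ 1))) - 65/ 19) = -19/ 122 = -0.16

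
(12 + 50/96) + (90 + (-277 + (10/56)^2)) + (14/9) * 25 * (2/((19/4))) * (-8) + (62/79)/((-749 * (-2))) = -86534691847/283310748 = -305.44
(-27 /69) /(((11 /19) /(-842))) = 143982 /253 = 569.10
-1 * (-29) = 29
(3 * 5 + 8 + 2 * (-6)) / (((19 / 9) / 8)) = 792 / 19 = 41.68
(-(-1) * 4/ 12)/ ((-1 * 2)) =-1/ 6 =-0.17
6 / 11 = 0.55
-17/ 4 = -4.25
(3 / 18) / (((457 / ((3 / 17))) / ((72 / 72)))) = 1 / 15538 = 0.00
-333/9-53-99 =-189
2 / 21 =0.10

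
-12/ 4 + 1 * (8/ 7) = -1.86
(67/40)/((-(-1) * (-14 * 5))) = -67/2800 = -0.02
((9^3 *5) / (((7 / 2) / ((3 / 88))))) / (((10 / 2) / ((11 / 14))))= 2187 / 392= 5.58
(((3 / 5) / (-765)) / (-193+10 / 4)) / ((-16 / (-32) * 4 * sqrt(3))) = sqrt(3) / 1457325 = 0.00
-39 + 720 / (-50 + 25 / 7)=-3543 / 65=-54.51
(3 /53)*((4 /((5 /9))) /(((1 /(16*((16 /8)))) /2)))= 6912 /265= 26.08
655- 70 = 585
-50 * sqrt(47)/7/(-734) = 25 * sqrt(47)/2569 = 0.07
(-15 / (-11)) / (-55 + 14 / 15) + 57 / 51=165674 / 151657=1.09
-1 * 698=-698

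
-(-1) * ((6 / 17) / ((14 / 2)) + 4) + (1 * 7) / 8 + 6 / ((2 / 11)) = 36105 / 952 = 37.93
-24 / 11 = -2.18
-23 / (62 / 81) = -30.05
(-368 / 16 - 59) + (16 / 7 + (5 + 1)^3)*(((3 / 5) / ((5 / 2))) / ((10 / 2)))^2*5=-79.49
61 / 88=0.69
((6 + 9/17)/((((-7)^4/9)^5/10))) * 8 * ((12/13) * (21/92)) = 4719196080/57940584227251685869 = 0.00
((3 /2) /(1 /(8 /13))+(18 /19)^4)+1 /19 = 3017707 /1694173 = 1.78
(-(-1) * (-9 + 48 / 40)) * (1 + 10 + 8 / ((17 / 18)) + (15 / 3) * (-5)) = 3666 / 85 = 43.13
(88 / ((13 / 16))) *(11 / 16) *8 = 7744 / 13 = 595.69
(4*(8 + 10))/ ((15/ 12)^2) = 1152/ 25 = 46.08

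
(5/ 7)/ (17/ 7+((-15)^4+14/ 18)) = 0.00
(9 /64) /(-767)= -9 /49088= -0.00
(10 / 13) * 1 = 0.77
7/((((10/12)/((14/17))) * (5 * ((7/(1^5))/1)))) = 0.20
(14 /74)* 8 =56 /37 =1.51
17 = 17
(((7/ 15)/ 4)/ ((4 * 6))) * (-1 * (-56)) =49/ 180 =0.27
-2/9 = -0.22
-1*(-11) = 11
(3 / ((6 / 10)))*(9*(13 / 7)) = 585 / 7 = 83.57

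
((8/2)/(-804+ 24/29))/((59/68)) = -1972/343557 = -0.01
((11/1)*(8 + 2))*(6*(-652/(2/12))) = -2581920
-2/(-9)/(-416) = -1/1872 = -0.00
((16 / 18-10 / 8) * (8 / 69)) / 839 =-26 / 521019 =-0.00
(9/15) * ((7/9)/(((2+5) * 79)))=1/1185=0.00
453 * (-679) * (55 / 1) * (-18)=304511130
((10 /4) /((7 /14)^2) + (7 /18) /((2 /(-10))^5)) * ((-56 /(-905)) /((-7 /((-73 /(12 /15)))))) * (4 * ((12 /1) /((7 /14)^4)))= -405436160 /543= -746659.59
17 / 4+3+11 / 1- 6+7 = 77 / 4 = 19.25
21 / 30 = 7 / 10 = 0.70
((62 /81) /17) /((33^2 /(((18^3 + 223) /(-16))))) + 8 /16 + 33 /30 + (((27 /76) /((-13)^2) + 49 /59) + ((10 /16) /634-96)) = -674211168543204493 /7204492381291920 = -93.58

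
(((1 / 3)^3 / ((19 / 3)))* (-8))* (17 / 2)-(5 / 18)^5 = -14336111 / 35901792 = -0.40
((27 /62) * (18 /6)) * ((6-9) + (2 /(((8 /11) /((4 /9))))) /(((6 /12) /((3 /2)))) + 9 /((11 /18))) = 6858 /341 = 20.11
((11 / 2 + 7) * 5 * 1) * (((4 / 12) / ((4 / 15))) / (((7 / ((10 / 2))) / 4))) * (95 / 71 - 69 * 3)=-3259375 / 71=-45906.69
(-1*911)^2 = 829921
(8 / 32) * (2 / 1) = 1 / 2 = 0.50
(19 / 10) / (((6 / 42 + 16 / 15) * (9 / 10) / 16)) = 10640 / 381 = 27.93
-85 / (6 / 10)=-425 / 3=-141.67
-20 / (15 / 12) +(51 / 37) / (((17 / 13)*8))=-4697 / 296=-15.87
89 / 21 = 4.24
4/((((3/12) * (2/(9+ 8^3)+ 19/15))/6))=750240/9929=75.56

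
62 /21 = 2.95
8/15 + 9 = 143/15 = 9.53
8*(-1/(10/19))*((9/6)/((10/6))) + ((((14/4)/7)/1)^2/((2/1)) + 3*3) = -911/200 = -4.56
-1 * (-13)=13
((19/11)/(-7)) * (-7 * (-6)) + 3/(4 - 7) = -125/11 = -11.36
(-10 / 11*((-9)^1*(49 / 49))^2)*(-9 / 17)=38.98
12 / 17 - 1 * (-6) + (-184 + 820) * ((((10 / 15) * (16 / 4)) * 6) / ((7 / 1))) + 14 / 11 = 1913356 / 1309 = 1461.69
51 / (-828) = -17 / 276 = -0.06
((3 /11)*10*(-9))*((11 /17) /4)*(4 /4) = -135 /34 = -3.97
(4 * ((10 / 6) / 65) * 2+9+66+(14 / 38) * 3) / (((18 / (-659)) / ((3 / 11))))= -18631907 / 24453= -761.95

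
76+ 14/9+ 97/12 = 3083/36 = 85.64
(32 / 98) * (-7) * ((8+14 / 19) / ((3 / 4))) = -10624 / 399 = -26.63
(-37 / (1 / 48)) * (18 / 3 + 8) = -24864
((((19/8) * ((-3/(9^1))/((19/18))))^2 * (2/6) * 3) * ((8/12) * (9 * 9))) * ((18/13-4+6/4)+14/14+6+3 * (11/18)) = 24381/104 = 234.43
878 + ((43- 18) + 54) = 957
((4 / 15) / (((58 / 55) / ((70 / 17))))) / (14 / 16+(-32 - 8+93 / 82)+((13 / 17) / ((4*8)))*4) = -63140 / 2297931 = -0.03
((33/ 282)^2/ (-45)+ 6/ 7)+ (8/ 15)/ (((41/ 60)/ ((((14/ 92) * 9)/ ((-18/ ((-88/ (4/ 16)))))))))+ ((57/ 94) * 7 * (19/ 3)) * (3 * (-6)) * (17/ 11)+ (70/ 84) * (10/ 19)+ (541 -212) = -217579055497949/ 548560130580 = -396.64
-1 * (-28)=28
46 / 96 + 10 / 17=871 / 816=1.07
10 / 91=0.11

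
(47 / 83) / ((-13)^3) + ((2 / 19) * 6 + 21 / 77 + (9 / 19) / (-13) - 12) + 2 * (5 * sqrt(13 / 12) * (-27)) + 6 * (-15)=-45 * sqrt(39) - 3854292775 / 38111359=-382.16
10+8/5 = 58/5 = 11.60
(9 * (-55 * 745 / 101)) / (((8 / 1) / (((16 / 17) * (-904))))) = 666745200 / 1717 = 388319.86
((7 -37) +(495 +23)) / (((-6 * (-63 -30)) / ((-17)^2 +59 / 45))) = 3187616 / 12555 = 253.89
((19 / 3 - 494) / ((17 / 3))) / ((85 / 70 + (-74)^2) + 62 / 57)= -1167474 / 74318645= -0.02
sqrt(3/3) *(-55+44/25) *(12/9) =-70.99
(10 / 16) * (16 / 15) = 0.67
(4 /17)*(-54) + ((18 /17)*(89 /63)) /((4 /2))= -1423 /119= -11.96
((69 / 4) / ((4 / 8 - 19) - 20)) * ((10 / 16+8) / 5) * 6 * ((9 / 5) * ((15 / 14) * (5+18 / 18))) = -1156923 / 21560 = -53.66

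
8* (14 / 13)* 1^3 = 112 / 13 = 8.62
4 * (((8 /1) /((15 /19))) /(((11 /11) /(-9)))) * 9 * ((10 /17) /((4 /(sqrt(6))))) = -8208 * sqrt(6) /17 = -1182.67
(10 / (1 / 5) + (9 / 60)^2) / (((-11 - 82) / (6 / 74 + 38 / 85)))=-1954997 / 6882000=-0.28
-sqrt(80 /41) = -4 * sqrt(205) /41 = -1.40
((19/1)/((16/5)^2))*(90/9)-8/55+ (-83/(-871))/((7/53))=821146257/42922880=19.13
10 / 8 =5 / 4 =1.25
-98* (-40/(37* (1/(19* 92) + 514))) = 6852160/33243501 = 0.21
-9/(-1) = 9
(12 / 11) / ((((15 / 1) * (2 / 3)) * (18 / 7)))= 7 / 165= 0.04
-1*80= -80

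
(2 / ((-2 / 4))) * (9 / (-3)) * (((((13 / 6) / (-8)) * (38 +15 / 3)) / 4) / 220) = -559 / 3520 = -0.16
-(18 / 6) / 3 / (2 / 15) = -7.50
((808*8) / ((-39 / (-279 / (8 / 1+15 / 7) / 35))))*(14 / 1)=8416128 / 4615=1823.65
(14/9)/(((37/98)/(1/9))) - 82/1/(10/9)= -1099033/14985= -73.34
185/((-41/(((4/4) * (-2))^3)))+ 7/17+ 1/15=382402/10455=36.58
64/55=1.16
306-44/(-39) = 11978/39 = 307.13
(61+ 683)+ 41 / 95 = 70721 / 95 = 744.43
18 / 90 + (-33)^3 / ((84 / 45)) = -2695247 / 140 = -19251.76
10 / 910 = 1 / 91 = 0.01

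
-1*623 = -623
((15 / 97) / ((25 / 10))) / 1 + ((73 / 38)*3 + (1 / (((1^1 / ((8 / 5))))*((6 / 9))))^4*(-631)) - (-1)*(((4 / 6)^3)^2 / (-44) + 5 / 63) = -2706484016023883 / 129316398750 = -20929.16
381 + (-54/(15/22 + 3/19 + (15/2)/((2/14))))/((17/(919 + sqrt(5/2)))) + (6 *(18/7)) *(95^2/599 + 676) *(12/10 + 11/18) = 13003400735547/662200490 - 1881 *sqrt(10)/63172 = 19636.56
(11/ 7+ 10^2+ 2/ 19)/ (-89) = -13523/ 11837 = -1.14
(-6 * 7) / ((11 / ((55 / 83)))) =-210 / 83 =-2.53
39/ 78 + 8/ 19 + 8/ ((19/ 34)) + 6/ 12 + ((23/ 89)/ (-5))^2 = 59219526/ 3762475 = 15.74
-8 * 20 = -160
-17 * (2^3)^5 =-557056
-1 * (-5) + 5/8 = 45/8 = 5.62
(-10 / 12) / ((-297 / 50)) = 125 / 891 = 0.14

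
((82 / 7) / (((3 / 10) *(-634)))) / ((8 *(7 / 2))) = -205 / 93198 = -0.00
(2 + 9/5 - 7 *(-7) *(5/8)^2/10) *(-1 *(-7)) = 25599/640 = 40.00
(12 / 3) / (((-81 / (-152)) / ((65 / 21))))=39520 / 1701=23.23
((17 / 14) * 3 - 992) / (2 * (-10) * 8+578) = -13837 / 5852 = -2.36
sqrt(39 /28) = sqrt(273) /14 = 1.18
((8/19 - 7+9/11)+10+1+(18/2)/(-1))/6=-131/209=-0.63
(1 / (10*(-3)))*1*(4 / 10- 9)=43 / 150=0.29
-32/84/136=-1/357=-0.00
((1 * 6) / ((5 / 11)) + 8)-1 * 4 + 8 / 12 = 268 / 15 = 17.87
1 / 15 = 0.07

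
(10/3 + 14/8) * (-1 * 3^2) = -183/4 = -45.75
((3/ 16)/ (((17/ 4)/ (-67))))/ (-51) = 67/ 1156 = 0.06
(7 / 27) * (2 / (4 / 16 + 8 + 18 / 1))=0.02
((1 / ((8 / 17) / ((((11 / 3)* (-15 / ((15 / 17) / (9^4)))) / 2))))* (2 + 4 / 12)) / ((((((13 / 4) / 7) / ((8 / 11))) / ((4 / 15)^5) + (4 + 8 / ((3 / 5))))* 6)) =-116282428416 / 337699427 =-344.34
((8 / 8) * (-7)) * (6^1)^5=-54432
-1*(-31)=31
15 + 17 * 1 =32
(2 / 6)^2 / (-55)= -0.00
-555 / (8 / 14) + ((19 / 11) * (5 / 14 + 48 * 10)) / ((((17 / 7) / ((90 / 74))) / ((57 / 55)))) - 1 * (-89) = -137491511 / 304436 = -451.63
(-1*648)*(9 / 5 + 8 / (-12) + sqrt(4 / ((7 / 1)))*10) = -12960*sqrt(7) / 7-3672 / 5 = -5632.82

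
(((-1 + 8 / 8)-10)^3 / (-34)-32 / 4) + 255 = 4699 / 17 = 276.41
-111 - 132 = -243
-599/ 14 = -42.79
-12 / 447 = -4 / 149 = -0.03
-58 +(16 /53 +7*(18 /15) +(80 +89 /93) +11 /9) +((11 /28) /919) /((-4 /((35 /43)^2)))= 66094886663669 /2010122303760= 32.88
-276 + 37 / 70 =-19283 / 70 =-275.47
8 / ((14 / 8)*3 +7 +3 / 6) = 32 / 51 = 0.63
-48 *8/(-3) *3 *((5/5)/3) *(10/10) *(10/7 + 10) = 10240/7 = 1462.86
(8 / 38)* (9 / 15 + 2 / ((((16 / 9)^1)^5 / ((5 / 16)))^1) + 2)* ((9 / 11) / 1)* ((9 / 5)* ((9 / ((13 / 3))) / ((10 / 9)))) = 2175525163107 / 1424490496000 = 1.53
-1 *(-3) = 3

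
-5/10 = -1/2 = -0.50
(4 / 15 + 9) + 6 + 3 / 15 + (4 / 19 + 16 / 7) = 35836 / 1995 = 17.96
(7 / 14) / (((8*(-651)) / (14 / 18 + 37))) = -0.00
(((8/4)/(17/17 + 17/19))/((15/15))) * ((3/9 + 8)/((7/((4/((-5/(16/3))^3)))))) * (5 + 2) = -155648/3645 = -42.70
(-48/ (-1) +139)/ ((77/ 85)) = 1445/ 7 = 206.43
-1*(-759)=759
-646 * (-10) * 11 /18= 35530 /9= 3947.78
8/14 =4/7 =0.57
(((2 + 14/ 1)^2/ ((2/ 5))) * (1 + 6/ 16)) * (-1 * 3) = -2640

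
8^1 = 8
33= 33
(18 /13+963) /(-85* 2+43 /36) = -451332 /79001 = -5.71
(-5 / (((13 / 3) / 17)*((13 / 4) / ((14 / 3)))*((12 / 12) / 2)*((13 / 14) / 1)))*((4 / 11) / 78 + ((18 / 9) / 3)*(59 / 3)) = -2249766400 / 2827539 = -795.66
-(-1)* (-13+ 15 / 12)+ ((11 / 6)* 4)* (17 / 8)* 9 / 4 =373 / 16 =23.31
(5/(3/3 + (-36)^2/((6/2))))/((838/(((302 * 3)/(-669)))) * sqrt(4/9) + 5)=-2265/79935697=-0.00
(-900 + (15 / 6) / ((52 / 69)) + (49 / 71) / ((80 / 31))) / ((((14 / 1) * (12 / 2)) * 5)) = -66191303 / 31012800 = -2.13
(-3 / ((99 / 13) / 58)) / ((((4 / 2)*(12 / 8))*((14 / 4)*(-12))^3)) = 377 / 3667356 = 0.00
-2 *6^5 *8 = -124416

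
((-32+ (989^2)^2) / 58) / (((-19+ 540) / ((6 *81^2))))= 18831133353256947 / 15109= 1246352065209.94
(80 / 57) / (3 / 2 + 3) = 160 / 513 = 0.31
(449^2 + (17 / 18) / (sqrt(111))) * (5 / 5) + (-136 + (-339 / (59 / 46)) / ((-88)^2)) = 17 * sqrt(111) / 1998 + 46024268523 / 228448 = 201465.06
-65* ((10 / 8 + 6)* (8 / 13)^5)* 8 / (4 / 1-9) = 1900544 / 28561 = 66.54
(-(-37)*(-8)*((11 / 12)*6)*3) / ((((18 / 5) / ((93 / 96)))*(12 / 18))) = -63085 / 32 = -1971.41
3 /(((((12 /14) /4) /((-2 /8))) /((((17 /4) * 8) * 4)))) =-476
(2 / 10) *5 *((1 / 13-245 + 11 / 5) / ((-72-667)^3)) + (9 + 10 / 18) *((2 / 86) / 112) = 0.00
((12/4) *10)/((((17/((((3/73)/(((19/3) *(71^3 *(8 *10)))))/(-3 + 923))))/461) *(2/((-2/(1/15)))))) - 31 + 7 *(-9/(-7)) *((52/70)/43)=-30.84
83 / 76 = 1.09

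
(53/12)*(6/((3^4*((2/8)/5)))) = 530/81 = 6.54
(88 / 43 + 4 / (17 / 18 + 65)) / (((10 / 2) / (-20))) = -430208 / 51041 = -8.43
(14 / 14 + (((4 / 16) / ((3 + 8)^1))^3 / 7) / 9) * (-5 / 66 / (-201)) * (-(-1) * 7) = 26832965 / 10170458496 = 0.00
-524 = -524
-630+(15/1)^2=-405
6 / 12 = 1 / 2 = 0.50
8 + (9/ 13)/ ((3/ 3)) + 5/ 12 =1421/ 156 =9.11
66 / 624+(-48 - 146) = -20165 / 104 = -193.89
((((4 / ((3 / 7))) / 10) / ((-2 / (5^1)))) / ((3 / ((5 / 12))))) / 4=-0.08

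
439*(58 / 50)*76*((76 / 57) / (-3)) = -3870224 / 225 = -17201.00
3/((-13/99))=-297/13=-22.85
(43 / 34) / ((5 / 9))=387 / 170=2.28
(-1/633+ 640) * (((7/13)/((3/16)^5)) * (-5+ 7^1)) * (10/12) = 1143687086080/461457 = 2478426.13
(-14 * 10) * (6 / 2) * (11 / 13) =-4620 / 13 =-355.38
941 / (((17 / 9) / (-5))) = -42345 / 17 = -2490.88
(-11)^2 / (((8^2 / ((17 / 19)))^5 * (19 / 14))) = 1202618879 / 25257565038313472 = 0.00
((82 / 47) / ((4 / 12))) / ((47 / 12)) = 2952 / 2209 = 1.34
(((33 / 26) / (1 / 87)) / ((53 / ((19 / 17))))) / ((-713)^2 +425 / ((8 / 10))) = 109098 / 23842994513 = 0.00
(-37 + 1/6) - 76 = -677/6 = -112.83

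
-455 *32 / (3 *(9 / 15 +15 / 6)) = -145600 / 93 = -1565.59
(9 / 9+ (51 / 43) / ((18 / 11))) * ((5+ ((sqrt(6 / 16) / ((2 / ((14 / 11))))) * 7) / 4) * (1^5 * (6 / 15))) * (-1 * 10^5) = -44500000 / 129 - 27256250 * sqrt(6) / 1419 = -392011.21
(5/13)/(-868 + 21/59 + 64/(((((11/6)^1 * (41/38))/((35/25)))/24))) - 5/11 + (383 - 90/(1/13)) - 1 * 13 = -3342393461060/4175628457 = -800.45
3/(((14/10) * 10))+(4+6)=143/14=10.21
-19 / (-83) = 19 / 83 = 0.23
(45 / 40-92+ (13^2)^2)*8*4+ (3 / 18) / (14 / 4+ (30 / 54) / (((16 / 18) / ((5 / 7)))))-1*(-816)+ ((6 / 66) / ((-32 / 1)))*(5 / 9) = 911860.04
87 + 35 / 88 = 7691 / 88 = 87.40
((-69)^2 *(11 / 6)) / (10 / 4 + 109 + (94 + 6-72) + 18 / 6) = 5819 / 95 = 61.25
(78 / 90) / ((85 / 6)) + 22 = 22.06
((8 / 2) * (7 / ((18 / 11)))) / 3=154 / 27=5.70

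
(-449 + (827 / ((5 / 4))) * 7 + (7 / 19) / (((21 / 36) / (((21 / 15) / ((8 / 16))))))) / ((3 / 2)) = 794954 / 285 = 2789.31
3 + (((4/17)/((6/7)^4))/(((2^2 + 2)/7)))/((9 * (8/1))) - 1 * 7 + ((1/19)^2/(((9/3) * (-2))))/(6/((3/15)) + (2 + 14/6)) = -353277504839/88475312448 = -3.99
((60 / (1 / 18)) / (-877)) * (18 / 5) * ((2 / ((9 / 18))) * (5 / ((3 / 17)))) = -440640 / 877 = -502.44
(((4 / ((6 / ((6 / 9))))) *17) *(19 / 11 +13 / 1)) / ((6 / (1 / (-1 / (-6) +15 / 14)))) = 14.98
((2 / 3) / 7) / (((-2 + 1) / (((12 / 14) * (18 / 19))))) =-72 / 931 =-0.08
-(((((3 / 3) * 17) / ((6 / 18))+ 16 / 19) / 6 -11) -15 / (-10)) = 49 / 57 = 0.86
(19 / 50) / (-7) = -19 / 350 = -0.05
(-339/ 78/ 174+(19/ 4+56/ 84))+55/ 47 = 348811/ 53157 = 6.56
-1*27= -27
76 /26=38 /13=2.92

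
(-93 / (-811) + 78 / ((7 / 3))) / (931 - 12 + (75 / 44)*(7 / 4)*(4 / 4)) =33514800 / 921201113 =0.04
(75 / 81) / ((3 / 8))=200 / 81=2.47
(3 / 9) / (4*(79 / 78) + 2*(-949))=-13 / 73864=-0.00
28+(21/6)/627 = 35119/1254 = 28.01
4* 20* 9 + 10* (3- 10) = 650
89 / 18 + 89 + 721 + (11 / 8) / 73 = 4283447 / 5256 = 814.96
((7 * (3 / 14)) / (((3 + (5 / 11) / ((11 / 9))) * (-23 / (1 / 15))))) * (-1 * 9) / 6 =121 / 62560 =0.00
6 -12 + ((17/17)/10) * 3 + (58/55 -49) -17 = -7771/110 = -70.65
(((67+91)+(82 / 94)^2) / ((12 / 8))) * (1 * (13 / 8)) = 1519713 / 8836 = 171.99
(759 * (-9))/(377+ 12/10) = -34155/1891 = -18.06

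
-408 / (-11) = 408 / 11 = 37.09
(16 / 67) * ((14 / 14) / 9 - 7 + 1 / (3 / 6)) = -704 / 603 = -1.17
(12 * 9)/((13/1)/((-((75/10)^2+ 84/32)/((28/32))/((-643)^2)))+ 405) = -0.00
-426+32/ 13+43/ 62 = -340813/ 806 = -422.84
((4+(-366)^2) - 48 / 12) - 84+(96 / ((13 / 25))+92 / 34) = 29627110 / 221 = 134059.32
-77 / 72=-1.07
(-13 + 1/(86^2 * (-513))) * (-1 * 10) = 246619625/1897074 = 130.00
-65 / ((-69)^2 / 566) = -36790 / 4761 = -7.73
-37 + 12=-25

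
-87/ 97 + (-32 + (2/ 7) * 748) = 122775/ 679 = 180.82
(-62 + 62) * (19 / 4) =0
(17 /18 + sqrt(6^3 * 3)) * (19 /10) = 323 /180 + 171 * sqrt(2) /5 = 50.16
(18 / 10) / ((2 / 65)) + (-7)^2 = 215 / 2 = 107.50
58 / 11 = 5.27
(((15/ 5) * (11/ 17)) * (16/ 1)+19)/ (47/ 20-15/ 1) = -740/ 187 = -3.96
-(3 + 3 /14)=-3.21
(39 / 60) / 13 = 1 / 20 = 0.05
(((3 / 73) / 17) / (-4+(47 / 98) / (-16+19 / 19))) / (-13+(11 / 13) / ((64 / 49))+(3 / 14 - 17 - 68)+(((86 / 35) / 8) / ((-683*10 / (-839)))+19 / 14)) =62650224000 / 10004555621521417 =0.00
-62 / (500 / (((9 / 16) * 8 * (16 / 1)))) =-1116 / 125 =-8.93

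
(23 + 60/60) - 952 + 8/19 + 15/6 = -925.08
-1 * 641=-641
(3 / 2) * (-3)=-9 / 2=-4.50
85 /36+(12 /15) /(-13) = 5381 /2340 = 2.30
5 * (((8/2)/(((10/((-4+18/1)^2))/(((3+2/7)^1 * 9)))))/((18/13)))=8372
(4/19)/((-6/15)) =-0.53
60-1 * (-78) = 138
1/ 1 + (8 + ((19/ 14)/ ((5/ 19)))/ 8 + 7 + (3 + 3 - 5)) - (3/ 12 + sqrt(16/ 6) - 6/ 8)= 10161/ 560 - 2 * sqrt(6)/ 3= 16.51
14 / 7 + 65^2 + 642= 4869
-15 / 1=-15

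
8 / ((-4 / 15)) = -30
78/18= 13/3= 4.33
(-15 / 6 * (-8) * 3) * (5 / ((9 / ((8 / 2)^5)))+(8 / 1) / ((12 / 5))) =103000 / 3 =34333.33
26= 26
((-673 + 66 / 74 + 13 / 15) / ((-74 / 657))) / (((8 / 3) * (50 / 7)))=1713306861 / 5476000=312.88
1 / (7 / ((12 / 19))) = 12 / 133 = 0.09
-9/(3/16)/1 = -48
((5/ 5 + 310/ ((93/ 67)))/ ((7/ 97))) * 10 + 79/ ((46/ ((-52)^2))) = 17257598/ 483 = 35730.02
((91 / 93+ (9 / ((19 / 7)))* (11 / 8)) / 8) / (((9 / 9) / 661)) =51743741 / 113088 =457.55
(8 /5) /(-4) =-2 /5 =-0.40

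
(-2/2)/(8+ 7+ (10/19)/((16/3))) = -152/2295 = -0.07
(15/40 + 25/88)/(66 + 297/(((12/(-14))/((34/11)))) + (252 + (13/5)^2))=-725/820864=-0.00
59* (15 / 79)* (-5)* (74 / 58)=-163725 / 2291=-71.46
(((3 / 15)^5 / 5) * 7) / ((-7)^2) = 1 / 109375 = 0.00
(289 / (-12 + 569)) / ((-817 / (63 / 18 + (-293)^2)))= -49622745 / 910138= -54.52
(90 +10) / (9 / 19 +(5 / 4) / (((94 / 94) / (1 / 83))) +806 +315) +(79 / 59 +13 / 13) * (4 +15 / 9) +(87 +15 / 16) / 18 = 243470965331 / 13356374688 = 18.23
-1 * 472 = -472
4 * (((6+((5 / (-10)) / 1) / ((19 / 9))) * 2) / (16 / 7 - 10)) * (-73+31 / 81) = 6011404 / 13851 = 434.01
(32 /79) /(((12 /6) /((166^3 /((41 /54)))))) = 3952191744 /3239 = 1220188.87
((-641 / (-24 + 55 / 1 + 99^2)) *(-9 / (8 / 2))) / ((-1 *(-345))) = 1923 / 4522720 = 0.00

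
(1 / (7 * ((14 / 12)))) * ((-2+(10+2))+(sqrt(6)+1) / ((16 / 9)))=27 * sqrt(6) / 392+507 / 392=1.46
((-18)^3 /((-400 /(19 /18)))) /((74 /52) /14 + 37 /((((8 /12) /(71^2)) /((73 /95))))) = 2660931 /37170990505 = 0.00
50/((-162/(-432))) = 400/3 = 133.33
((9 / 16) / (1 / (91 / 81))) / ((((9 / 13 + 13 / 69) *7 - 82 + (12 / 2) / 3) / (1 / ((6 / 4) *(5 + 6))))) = -0.00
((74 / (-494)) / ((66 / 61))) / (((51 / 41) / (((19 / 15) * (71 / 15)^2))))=-466479017 / 147683250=-3.16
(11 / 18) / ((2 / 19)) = 209 / 36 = 5.81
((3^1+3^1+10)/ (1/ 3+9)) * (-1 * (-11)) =132/ 7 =18.86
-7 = -7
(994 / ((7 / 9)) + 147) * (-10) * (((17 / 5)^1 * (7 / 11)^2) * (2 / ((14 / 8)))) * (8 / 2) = -10852800 / 121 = -89692.56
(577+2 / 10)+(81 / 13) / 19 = 713247 / 1235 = 577.53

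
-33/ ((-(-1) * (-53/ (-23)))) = -759/ 53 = -14.32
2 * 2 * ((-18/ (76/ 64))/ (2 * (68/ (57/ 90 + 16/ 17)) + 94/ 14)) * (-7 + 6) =6475392/ 9941959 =0.65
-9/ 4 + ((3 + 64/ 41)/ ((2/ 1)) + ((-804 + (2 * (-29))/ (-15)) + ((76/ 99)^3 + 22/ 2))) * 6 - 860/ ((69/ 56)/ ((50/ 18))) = -40622354824679/ 6099946380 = -6659.46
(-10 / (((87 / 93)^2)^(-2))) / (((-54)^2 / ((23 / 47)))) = -0.00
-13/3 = -4.33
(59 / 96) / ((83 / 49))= 0.36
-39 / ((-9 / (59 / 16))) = 15.98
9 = 9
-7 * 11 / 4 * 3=-231 / 4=-57.75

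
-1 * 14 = -14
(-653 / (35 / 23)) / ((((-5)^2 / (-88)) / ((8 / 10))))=5286688 / 4375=1208.39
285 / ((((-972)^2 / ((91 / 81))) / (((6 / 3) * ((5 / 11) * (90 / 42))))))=30875 / 46766808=0.00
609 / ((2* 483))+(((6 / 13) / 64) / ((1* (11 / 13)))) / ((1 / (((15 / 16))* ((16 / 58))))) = 297067 / 469568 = 0.63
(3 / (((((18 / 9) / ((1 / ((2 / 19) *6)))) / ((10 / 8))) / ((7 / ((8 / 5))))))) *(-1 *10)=-16625 / 128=-129.88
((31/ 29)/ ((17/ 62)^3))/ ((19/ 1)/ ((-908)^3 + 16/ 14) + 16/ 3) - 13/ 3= 5.39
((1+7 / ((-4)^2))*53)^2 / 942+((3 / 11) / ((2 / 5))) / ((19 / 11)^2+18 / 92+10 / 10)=35480110661 / 5609436672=6.33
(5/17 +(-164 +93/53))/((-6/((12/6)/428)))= 72959/578442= 0.13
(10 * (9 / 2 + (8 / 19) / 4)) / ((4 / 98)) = 1128.29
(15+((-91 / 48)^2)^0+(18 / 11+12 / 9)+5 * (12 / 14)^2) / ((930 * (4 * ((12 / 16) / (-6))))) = -36614 / 751905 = -0.05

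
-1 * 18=-18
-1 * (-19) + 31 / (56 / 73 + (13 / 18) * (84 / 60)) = 425647 / 11683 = 36.43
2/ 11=0.18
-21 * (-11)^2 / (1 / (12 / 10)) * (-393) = 5991678 / 5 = 1198335.60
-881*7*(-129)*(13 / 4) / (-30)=-3447353 / 40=-86183.82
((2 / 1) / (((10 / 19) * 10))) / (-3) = -19 / 150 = -0.13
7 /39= 0.18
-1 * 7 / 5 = -7 / 5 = -1.40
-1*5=-5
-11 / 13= -0.85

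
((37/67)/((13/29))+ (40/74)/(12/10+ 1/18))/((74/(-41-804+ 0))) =-393510845/20729398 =-18.98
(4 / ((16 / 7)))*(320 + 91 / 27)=61117 / 108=565.90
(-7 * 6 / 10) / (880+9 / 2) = -42 / 8845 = -0.00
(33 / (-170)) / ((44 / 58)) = -87 / 340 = -0.26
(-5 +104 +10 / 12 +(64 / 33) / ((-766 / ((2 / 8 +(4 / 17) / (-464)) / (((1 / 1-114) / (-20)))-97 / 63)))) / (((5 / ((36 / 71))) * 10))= 805207812571 / 795319789425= 1.01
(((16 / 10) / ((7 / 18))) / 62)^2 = 5184 / 1177225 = 0.00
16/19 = 0.84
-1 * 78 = -78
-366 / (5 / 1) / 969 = -122 / 1615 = -0.08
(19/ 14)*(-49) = -133/ 2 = -66.50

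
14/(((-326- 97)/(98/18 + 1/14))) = -0.18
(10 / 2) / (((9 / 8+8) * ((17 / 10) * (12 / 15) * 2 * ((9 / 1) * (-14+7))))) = -0.00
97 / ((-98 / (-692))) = 33562 / 49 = 684.94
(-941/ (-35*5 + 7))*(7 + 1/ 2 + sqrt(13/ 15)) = 941*sqrt(195)/ 2520 + 4705/ 112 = 47.22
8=8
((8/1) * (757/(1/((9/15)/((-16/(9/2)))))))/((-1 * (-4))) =-20439/80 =-255.49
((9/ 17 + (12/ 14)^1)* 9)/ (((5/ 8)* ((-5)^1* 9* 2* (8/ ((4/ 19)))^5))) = -33/ 11786231240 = -0.00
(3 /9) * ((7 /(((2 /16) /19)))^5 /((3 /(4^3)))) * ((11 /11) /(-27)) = -87274649588596736 /243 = -359154936578587.39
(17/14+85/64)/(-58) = -1139/25984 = -0.04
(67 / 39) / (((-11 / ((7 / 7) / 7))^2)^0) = 1.72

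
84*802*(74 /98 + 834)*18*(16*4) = 453485343744 /7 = 64783620534.86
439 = 439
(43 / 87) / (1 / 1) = 43 / 87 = 0.49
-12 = -12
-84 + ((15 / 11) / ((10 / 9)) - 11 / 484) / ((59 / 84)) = -53403 / 649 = -82.29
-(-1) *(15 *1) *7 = 105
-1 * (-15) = 15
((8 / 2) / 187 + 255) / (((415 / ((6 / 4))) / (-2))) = -143067 / 77605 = -1.84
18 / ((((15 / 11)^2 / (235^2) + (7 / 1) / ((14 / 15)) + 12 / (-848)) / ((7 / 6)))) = 396656876 / 141396517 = 2.81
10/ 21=0.48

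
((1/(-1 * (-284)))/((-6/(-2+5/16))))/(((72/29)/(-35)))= -1015/72704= -0.01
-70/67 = -1.04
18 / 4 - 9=-9 / 2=-4.50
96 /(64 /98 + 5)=4704 /277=16.98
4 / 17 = 0.24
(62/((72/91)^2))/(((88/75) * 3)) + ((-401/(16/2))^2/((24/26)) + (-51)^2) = 305137033/57024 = 5351.03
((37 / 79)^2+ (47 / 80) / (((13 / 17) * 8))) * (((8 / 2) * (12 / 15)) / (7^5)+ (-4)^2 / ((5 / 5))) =344056808751 / 68180116550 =5.05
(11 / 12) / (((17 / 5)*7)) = 0.04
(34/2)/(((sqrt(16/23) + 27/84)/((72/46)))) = -154224/10681 + 1919232* sqrt(23)/245663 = 23.03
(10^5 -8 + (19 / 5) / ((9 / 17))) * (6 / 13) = 692302 / 15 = 46153.47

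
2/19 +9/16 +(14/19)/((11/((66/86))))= 9401/13072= 0.72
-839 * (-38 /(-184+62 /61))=-972401 /5581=-174.23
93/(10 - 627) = -93/617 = -0.15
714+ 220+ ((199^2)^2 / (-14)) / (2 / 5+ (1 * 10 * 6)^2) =-7605801853 / 252028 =-30178.40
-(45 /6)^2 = -225 /4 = -56.25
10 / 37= 0.27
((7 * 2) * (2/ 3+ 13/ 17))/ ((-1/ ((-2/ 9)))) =2044/ 459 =4.45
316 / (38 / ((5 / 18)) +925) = 1580 / 5309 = 0.30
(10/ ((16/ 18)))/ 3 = 15/ 4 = 3.75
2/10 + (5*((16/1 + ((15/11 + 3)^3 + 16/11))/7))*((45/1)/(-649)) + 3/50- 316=-320.72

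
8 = 8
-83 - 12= -95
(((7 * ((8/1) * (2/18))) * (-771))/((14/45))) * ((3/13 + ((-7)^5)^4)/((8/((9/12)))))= -1499546034564309540630/13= -115349694966485349279.23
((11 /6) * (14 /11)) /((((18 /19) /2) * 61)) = 0.08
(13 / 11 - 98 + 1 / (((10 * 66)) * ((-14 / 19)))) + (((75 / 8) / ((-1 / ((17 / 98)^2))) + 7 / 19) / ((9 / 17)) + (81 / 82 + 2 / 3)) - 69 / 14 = -99.93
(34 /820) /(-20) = -17 /8200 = -0.00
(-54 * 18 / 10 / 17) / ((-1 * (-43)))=-486 / 3655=-0.13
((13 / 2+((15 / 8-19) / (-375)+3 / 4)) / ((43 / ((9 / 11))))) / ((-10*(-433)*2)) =1527 / 95260000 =0.00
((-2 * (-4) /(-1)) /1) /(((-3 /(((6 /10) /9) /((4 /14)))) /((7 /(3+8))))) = 196 /495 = 0.40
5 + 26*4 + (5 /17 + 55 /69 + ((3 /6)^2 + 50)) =752321 /4692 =160.34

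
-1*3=-3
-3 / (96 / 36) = -9 / 8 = -1.12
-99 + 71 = -28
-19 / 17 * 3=-57 / 17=-3.35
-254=-254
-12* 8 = -96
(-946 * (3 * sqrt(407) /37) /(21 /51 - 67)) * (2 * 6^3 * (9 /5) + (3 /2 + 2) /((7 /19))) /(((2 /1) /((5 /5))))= 189872133 * sqrt(407) /418840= 9145.56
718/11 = 65.27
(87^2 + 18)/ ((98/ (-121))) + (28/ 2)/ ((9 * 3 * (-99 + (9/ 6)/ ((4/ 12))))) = -669242075/ 71442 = -9367.63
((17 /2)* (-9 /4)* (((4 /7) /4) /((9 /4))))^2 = 289 /196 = 1.47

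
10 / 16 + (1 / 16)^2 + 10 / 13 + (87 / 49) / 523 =119531967 / 85286656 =1.40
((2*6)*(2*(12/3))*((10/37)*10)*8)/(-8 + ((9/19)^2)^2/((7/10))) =-35030284800/133798771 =-261.81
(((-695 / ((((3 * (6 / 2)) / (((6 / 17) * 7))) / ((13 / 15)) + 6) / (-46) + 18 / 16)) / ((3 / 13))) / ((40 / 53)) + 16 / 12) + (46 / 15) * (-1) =-4419.92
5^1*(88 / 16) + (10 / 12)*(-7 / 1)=65 / 3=21.67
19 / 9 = 2.11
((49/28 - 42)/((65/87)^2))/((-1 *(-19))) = -1218609/321100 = -3.80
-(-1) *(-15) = -15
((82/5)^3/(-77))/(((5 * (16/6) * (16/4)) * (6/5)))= -68921/77000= -0.90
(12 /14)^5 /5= 7776 /84035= 0.09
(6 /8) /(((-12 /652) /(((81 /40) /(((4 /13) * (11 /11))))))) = -171639 /640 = -268.19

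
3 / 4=0.75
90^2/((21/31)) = 83700/7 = 11957.14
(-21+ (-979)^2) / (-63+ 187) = 239605 / 31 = 7729.19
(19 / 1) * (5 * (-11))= -1045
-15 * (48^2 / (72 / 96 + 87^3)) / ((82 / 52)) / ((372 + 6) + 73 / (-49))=-11741184 / 132826176809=-0.00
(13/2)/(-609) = -13/1218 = -0.01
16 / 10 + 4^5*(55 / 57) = 282056 / 285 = 989.67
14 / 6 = 2.33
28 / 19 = 1.47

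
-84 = -84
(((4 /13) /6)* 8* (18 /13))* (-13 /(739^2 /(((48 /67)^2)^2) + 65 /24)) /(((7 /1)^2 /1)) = -509607936 /7010162532118837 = -0.00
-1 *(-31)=31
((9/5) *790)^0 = 1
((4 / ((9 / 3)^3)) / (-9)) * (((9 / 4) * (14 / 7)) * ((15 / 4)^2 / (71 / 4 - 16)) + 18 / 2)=-281 / 378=-0.74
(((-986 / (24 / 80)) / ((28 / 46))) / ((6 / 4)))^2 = 51429168400 / 3969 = 12957714.39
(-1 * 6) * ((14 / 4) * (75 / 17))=-1575 / 17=-92.65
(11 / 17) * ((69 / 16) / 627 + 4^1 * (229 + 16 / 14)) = 21548897 / 36176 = 595.67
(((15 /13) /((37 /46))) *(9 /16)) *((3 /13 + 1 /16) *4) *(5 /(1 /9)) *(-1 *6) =-25569675 /100048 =-255.57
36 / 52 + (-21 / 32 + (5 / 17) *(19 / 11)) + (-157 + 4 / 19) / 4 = -57131417 / 1478048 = -38.65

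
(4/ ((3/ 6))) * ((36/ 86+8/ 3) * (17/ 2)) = 27064/ 129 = 209.80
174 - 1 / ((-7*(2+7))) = 10963 / 63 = 174.02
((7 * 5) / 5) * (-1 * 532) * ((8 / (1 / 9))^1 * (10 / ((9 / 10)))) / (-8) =372400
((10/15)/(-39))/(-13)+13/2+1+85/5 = 74533/3042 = 24.50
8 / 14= 4 / 7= 0.57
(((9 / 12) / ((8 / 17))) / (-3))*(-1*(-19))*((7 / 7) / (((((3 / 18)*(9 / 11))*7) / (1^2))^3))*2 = -429913 / 18522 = -23.21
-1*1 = -1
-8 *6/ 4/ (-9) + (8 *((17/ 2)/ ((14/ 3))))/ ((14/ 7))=8.62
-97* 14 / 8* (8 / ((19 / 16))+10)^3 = -5458724082 / 6859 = -795848.39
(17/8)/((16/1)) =17/128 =0.13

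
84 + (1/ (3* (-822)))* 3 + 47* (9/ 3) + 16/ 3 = 63111/ 274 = 230.33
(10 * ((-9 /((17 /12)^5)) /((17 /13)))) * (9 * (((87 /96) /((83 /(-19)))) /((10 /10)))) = 22.52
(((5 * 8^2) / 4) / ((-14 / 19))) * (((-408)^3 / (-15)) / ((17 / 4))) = -809680896 / 7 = -115668699.43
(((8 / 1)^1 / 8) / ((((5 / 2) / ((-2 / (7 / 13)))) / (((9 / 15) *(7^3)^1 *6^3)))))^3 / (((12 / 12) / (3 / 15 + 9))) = -207052805906299551744 / 78125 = -2650275915600634.26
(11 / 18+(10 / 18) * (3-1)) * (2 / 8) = 31 / 72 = 0.43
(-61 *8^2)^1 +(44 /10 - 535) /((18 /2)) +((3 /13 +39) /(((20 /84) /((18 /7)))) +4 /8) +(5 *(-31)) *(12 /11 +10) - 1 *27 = -5284.85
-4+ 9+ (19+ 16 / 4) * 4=97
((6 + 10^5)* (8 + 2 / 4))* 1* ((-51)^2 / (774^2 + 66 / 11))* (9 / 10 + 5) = 43482658803 / 1996940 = 21774.64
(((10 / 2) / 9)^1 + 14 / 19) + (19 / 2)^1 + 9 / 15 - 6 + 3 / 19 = 9491 / 1710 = 5.55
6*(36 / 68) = 54 / 17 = 3.18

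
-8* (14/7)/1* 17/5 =-272/5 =-54.40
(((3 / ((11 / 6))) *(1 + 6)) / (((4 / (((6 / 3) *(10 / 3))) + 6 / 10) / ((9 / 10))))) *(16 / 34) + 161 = 165.04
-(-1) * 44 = 44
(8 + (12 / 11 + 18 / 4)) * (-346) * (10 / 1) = -517270 / 11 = -47024.55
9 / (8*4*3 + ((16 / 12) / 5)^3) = 30375 / 324064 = 0.09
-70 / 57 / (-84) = 5 / 342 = 0.01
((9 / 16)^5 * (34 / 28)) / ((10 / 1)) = 1003833 / 146800640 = 0.01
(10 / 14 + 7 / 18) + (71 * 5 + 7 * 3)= 47515 / 126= 377.10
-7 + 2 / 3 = -19 / 3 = -6.33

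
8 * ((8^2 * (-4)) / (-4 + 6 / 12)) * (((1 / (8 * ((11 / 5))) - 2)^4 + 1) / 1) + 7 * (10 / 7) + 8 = 916850383 / 102487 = 8946.02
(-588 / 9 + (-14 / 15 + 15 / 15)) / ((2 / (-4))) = 1958 / 15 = 130.53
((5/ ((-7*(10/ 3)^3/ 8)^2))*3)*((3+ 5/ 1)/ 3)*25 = 5832/ 6125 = 0.95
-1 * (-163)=163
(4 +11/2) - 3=13/2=6.50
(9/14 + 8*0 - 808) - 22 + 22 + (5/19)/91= -398833/494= -807.35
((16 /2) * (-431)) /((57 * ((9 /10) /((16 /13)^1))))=-551680 /6669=-82.72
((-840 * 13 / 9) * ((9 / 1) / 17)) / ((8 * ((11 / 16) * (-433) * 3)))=7280 / 80971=0.09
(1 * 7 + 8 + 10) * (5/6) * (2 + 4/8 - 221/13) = -3625/12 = -302.08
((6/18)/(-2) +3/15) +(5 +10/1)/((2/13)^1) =1463/15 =97.53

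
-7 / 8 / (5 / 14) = -49 / 20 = -2.45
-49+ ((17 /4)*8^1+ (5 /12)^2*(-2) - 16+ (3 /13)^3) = -4956685 /158184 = -31.33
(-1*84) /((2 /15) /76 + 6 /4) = -5985 /107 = -55.93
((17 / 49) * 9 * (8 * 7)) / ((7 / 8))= 9792 / 49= 199.84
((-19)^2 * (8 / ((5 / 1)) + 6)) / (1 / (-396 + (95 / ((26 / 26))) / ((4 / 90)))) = 23889897 / 5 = 4777979.40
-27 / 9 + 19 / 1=16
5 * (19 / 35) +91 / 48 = 1549 / 336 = 4.61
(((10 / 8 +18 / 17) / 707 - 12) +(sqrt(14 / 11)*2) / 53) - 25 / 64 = -9528555 / 769216 +2*sqrt(154) / 583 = -12.34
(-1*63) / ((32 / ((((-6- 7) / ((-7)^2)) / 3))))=39 / 224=0.17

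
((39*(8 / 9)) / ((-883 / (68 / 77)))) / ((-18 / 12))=14144 / 611919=0.02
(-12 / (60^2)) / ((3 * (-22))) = 1 / 19800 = 0.00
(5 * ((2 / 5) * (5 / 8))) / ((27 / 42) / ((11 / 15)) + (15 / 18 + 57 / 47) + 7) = 54285 / 430924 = 0.13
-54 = -54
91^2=8281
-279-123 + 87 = -315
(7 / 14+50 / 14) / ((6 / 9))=6.11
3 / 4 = 0.75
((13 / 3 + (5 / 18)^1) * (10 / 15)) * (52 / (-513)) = -4316 / 13851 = -0.31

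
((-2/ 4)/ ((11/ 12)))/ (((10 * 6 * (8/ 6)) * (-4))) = 3/ 1760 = 0.00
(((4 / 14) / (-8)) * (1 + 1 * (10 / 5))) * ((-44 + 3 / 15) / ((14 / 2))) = 657 / 980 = 0.67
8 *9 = 72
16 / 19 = 0.84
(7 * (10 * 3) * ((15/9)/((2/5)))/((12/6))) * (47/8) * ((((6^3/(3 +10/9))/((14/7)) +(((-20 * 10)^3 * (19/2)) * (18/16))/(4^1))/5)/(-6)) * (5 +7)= 1626234720075/74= 21976144865.88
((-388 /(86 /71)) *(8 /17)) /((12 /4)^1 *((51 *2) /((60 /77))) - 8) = -1101920 /2812157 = -0.39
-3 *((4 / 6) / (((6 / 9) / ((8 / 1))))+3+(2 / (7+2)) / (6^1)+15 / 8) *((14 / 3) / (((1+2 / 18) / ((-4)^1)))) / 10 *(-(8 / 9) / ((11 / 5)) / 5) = -39046 / 7425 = -5.26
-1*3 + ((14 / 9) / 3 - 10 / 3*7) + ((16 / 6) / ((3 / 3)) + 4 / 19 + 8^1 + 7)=-4072 / 513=-7.94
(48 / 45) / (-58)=-8 / 435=-0.02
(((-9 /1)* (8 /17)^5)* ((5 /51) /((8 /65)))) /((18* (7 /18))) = -0.02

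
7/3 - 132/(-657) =185/73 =2.53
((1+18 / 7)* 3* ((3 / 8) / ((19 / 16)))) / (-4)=-225 / 266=-0.85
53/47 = 1.13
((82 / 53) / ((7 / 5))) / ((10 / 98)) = 574 / 53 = 10.83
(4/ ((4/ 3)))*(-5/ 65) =-3/ 13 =-0.23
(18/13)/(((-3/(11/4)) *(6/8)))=-22/13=-1.69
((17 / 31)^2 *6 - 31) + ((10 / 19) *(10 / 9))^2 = -810804737 / 28100601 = -28.85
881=881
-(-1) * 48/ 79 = 48/ 79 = 0.61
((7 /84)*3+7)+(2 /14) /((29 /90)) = 6247 /812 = 7.69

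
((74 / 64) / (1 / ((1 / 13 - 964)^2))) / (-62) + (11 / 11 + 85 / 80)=-5809269009 / 335296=-17325.79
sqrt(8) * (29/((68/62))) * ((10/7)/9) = 8990 * sqrt(2)/1071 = 11.87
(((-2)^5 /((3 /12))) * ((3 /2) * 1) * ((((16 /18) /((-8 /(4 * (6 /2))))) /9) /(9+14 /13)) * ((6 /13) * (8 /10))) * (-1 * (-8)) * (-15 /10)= -8192 /655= -12.51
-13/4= -3.25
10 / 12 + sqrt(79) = 5 / 6 + sqrt(79) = 9.72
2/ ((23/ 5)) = 10/ 23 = 0.43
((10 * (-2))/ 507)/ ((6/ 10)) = -100/ 1521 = -0.07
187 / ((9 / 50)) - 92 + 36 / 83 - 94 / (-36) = 949.93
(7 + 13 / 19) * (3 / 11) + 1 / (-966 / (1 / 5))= 2115331 / 1009470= 2.10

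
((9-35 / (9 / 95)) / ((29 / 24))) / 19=-25952 / 1653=-15.70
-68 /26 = -34 /13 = -2.62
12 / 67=0.18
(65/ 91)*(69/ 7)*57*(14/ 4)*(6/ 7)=58995/ 49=1203.98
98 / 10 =49 / 5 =9.80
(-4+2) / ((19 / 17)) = -34 / 19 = -1.79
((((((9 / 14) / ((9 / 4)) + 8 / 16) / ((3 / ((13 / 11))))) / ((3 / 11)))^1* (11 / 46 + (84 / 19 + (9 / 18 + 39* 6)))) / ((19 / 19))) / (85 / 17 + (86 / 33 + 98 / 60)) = 821994745 / 27980673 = 29.38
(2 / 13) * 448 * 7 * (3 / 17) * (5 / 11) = 94080 / 2431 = 38.70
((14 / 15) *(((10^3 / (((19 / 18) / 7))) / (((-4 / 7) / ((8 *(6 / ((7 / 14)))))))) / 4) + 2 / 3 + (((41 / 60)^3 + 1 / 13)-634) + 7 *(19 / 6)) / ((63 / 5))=-20680.05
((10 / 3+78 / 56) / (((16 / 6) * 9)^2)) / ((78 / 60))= 1985 / 314496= 0.01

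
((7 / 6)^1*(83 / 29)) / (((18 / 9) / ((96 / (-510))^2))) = 37184 / 628575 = 0.06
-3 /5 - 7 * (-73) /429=1268 /2145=0.59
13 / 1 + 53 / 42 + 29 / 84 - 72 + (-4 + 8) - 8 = -1719 / 28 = -61.39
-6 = -6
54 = 54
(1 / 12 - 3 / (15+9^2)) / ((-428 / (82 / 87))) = -205 / 1787328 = -0.00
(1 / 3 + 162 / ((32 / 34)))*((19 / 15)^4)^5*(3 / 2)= 155584900140782720962298832539 / 5320410768127441406250000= 29243.02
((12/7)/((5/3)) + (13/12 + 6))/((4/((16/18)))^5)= 27256/6200145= 0.00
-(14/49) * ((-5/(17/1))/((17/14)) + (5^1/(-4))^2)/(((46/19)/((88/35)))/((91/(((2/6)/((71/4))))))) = -706618341/372232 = -1898.33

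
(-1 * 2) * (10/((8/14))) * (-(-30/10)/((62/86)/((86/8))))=-1565.69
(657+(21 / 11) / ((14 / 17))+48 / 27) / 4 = 130897 / 792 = 165.27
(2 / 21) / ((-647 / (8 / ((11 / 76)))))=-0.01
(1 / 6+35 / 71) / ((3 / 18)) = 281 / 71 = 3.96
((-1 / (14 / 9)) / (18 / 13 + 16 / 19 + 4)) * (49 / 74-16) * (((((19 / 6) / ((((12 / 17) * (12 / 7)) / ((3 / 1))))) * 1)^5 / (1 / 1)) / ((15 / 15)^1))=2366451382268847799835 / 50111566627995648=47223.66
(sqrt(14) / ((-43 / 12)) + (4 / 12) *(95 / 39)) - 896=-104737 / 117 - 12 *sqrt(14) / 43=-896.23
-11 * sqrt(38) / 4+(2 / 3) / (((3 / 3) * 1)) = 2 / 3 - 11 * sqrt(38) / 4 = -16.29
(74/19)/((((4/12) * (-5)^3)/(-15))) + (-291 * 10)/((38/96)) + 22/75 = -7349.88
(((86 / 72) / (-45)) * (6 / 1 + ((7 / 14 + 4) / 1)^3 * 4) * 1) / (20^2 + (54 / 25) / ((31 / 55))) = -329251 / 13520304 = -0.02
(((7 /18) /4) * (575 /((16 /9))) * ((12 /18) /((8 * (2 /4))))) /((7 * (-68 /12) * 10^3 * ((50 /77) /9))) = -15939 /8704000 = -0.00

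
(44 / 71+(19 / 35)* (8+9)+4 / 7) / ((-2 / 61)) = -225639 / 710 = -317.80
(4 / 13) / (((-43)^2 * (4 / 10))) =10 / 24037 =0.00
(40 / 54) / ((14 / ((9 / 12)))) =0.04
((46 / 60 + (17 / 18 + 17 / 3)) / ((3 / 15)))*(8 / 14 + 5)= 4316 / 21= 205.52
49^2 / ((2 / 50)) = 60025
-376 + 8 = -368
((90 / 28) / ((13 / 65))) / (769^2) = 225 / 8279054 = 0.00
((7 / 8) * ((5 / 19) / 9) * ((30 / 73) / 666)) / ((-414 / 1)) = -175 / 4589150256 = -0.00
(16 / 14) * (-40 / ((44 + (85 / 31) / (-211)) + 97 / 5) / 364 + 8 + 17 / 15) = 4306680479 / 412670895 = 10.44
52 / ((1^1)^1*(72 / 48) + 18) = 2.67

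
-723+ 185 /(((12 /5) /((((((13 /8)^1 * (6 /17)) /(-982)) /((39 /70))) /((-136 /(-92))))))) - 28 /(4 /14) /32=-9891388723 /13622304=-726.12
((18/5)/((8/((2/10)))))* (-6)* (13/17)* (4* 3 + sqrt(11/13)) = -2106/425-27* sqrt(143)/850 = -5.34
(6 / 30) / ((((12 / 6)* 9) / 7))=7 / 90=0.08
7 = 7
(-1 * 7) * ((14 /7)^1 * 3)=-42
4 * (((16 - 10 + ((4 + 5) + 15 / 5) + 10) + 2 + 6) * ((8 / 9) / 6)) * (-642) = -13696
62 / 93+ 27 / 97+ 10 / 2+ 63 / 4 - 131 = -127231 / 1164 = -109.30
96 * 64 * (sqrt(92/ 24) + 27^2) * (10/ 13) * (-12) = -537477120/ 13-122880 * sqrt(138)/ 13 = -41455433.32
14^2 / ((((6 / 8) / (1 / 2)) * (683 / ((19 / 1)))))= 7448 / 2049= 3.63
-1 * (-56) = 56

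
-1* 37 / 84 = -0.44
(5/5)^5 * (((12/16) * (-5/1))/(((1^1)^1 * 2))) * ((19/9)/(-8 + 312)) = -5/384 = -0.01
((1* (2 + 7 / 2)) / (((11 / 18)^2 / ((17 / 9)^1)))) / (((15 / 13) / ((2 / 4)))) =663 / 55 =12.05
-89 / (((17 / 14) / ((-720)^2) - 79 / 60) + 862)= -645926400 / 6246495377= -0.10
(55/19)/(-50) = -11/190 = -0.06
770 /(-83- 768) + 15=14.10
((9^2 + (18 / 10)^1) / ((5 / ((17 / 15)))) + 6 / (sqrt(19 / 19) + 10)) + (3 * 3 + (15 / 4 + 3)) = 192849 / 5500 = 35.06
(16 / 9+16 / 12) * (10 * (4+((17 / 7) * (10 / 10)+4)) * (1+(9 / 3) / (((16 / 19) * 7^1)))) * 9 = 61685 / 14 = 4406.07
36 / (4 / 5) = 45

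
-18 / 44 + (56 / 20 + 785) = 787.39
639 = 639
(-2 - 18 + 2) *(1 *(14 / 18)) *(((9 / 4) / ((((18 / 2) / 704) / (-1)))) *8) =19712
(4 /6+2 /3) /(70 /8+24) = 16 /393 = 0.04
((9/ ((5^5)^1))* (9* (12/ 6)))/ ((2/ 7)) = 0.18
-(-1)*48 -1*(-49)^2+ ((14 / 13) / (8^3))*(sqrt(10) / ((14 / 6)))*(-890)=-2353 -1335*sqrt(10) / 1664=-2355.54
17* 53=901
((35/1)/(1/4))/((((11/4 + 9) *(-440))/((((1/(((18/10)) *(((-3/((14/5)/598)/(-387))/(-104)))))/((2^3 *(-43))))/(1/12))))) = -392/11891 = -0.03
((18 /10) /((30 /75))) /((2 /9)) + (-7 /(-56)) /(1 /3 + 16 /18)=1791 /88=20.35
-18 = -18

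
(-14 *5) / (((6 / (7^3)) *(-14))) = 1715 / 6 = 285.83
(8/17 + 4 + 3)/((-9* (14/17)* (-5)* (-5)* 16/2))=-127/25200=-0.01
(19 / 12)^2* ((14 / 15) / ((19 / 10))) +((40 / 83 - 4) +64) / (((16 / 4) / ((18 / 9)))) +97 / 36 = 34.17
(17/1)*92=1564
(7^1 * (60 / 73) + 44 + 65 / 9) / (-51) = -1.12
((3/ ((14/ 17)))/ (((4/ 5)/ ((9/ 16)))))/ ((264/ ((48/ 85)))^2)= 27/ 2303840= 0.00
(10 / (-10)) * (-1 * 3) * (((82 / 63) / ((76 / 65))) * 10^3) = 1332500 / 399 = 3339.60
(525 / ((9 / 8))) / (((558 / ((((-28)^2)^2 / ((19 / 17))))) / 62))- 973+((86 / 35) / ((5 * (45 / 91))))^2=685702226139181 / 24046875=28515232.28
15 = 15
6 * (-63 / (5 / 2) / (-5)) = 756 / 25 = 30.24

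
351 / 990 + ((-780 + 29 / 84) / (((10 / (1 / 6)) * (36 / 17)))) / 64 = 33040607 / 127733760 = 0.26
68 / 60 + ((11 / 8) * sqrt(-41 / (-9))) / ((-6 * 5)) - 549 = -8218 / 15 - 11 * sqrt(41) / 720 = -547.96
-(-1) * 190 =190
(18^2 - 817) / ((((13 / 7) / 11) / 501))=-19018461 / 13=-1462958.54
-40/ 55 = -8/ 11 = -0.73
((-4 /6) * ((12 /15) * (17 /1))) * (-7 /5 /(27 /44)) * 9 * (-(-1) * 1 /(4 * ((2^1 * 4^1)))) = 5.82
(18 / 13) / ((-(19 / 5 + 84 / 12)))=-5 / 39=-0.13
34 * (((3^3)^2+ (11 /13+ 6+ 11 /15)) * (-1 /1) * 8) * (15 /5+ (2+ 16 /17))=-232110928 /195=-1190312.45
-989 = -989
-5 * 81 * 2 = -810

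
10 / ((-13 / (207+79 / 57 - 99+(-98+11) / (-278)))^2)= 15108243237605 / 21217588002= 712.06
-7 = -7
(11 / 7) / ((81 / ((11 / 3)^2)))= 1331 / 5103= 0.26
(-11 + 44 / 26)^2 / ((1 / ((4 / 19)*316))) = 18506224 / 3211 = 5763.38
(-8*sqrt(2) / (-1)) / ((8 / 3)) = 3*sqrt(2) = 4.24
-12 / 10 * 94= -564 / 5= -112.80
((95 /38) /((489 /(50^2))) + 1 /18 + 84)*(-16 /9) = -172.15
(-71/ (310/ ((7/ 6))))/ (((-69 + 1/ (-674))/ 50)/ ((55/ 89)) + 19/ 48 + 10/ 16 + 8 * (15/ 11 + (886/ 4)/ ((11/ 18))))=-0.00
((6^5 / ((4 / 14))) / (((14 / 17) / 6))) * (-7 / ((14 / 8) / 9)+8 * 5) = 793152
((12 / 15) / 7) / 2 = 2 / 35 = 0.06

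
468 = 468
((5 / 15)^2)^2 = 1 / 81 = 0.01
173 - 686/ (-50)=4668/ 25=186.72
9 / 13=0.69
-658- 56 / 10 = -3318 / 5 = -663.60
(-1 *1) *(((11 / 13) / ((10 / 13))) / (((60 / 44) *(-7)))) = 121 / 1050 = 0.12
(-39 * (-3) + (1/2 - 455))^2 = 455625/4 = 113906.25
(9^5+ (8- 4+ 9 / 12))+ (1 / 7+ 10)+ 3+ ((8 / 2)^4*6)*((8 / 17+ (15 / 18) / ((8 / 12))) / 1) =29373825 / 476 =61709.72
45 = 45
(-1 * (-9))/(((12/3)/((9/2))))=81/8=10.12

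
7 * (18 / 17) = 7.41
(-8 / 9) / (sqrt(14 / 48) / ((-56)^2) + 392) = -35246833664 / 15543853645821 + 7168 * sqrt(42) / 46631560937463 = -0.00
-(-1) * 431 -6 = 425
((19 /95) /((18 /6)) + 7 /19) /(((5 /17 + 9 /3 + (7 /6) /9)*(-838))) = -18972 /125107115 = -0.00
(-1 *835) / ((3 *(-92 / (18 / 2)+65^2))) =-2505 / 37933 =-0.07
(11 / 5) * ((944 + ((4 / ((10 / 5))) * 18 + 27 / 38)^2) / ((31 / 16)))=145603084 / 55955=2602.15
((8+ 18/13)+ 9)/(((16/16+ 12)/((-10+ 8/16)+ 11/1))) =717/338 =2.12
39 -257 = -218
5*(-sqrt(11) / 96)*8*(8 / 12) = -5*sqrt(11) / 18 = -0.92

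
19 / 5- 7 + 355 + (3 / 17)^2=508396 / 1445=351.83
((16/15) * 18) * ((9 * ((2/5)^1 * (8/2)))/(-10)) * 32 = -110592/125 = -884.74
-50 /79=-0.63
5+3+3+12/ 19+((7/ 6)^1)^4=332035/ 24624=13.48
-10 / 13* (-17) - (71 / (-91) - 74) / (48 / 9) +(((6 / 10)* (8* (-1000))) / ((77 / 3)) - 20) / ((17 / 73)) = -2578625 / 2992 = -861.84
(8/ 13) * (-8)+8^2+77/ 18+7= 16463/ 234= 70.35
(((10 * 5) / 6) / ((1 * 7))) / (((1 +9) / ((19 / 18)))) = 95 / 756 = 0.13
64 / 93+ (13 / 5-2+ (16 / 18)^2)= 26093 / 12555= 2.08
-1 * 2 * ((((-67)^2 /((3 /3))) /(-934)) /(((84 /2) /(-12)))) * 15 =-134670 /3269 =-41.20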